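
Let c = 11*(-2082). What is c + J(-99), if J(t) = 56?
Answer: -22846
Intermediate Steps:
c = -22902
c + J(-99) = -22902 + 56 = -22846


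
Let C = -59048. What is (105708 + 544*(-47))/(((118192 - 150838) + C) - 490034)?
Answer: -20035/145432 ≈ -0.13776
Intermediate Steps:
(105708 + 544*(-47))/(((118192 - 150838) + C) - 490034) = (105708 + 544*(-47))/(((118192 - 150838) - 59048) - 490034) = (105708 - 25568)/((-32646 - 59048) - 490034) = 80140/(-91694 - 490034) = 80140/(-581728) = 80140*(-1/581728) = -20035/145432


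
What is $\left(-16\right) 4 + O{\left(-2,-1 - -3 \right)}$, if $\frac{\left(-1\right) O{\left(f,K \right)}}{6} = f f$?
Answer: $-88$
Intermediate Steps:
$O{\left(f,K \right)} = - 6 f^{2}$ ($O{\left(f,K \right)} = - 6 f f = - 6 f^{2}$)
$\left(-16\right) 4 + O{\left(-2,-1 - -3 \right)} = \left(-16\right) 4 - 6 \left(-2\right)^{2} = -64 - 24 = -88$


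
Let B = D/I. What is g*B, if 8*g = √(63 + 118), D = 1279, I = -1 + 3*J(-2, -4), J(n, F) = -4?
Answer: -1279*√181/104 ≈ -165.45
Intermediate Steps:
I = -13 (I = -1 + 3*(-4) = -1 - 12 = -13)
g = √181/8 (g = √(63 + 118)/8 = √181/8 ≈ 1.6817)
B = -1279/13 (B = 1279/(-13) = 1279*(-1/13) = -1279/13 ≈ -98.385)
g*B = (√181/8)*(-1279/13) = -1279*√181/104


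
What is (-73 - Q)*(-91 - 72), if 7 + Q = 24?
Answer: 14670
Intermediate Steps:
Q = 17 (Q = -7 + 24 = 17)
(-73 - Q)*(-91 - 72) = (-73 - 1*17)*(-91 - 72) = (-73 - 17)*(-163) = -90*(-163) = 14670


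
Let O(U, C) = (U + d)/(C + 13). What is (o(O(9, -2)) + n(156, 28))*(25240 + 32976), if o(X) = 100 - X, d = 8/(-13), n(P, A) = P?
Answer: 2124825784/143 ≈ 1.4859e+7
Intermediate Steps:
d = -8/13 (d = 8*(-1/13) = -8/13 ≈ -0.61539)
O(U, C) = (-8/13 + U)/(13 + C) (O(U, C) = (U - 8/13)/(C + 13) = (-8/13 + U)/(13 + C))
(o(O(9, -2)) + n(156, 28))*(25240 + 32976) = ((100 - (-8/13 + 9)/(13 - 2)) + 156)*(25240 + 32976) = ((100 - 109/(11*13)) + 156)*58216 = ((100 - 1*109/143) + 156)*58216 = ((100 - 109/143) + 156)*58216 = (14191/143 + 156)*58216 = (36499/143)*58216 = 2124825784/143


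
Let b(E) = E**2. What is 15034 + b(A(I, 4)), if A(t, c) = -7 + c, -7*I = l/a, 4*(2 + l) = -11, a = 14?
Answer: 15043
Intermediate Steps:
l = -19/4 (l = -2 + (1/4)*(-11) = -2 - 11/4 = -19/4 ≈ -4.7500)
I = 19/392 (I = -(-19)/(28*14) = -1/7*(-19/56) = 19/392 ≈ 0.048469)
15034 + b(A(I, 4)) = 15034 + (-7 + 4)**2 = 15034 + (-3)**2 = 15034 + 9 = 15043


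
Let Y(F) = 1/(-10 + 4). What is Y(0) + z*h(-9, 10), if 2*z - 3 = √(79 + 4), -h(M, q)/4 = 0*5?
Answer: -⅙ ≈ -0.16667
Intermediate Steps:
Y(F) = -⅙ (Y(F) = 1/(-6) = -⅙)
h(M, q) = 0 (h(M, q) = -0*5 = -4*0 = 0)
z = 3/2 + √83/2 (z = 3/2 + √(79 + 4)/2 = 3/2 + √83/2 ≈ 6.0552)
Y(0) + z*h(-9, 10) = -⅙ + (3/2 + √83/2)*0 = -⅙ + 0 = -⅙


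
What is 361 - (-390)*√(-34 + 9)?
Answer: 361 + 1950*I ≈ 361.0 + 1950.0*I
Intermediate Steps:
361 - (-390)*√(-34 + 9) = 361 - (-390)*√(-25) = 361 - (-390)*5*I = 361 - (-1950)*I = 361 + 1950*I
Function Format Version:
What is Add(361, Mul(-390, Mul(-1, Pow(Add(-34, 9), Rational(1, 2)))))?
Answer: Add(361, Mul(1950, I)) ≈ Add(361.00, Mul(1950.0, I))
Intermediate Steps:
Add(361, Mul(-390, Mul(-1, Pow(Add(-34, 9), Rational(1, 2))))) = Add(361, Mul(-390, Mul(-1, Pow(-25, Rational(1, 2))))) = Add(361, Mul(-390, Mul(-1, Mul(5, I)))) = Add(361, Mul(-390, Mul(-5, I))) = Add(361, Mul(1950, I))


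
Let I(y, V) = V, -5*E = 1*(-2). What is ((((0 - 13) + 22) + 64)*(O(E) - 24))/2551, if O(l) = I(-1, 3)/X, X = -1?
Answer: -1971/2551 ≈ -0.77264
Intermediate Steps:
E = ⅖ (E = -(-2)/5 = -⅕*(-2) = ⅖ ≈ 0.40000)
O(l) = -3 (O(l) = 3/(-1) = 3*(-1) = -3)
((((0 - 13) + 22) + 64)*(O(E) - 24))/2551 = ((((0 - 13) + 22) + 64)*(-3 - 24))/2551 = (((-13 + 22) + 64)*(-27))*(1/2551) = ((9 + 64)*(-27))*(1/2551) = (73*(-27))*(1/2551) = -1971*1/2551 = -1971/2551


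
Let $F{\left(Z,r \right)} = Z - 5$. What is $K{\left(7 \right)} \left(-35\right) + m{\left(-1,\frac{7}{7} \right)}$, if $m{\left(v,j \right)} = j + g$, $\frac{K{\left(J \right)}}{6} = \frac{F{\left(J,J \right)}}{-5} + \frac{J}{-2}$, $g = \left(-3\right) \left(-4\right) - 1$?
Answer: $831$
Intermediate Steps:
$F{\left(Z,r \right)} = -5 + Z$ ($F{\left(Z,r \right)} = Z - 5 = -5 + Z$)
$g = 11$ ($g = 12 - 1 = 11$)
$K{\left(J \right)} = 6 - \frac{21 J}{5}$ ($K{\left(J \right)} = 6 \left(\frac{-5 + J}{-5} + \frac{J}{-2}\right) = 6 \left(\left(-5 + J\right) \left(- \frac{1}{5}\right) + J \left(- \frac{1}{2}\right)\right) = 6 \left(\left(1 - \frac{J}{5}\right) - \frac{J}{2}\right) = 6 \left(1 - \frac{7 J}{10}\right) = 6 - \frac{21 J}{5}$)
$m{\left(v,j \right)} = 11 + j$ ($m{\left(v,j \right)} = j + 11 = 11 + j$)
$K{\left(7 \right)} \left(-35\right) + m{\left(-1,\frac{7}{7} \right)} = \left(6 - \frac{147}{5}\right) \left(-35\right) + \left(11 + \frac{7}{7}\right) = \left(6 - \frac{147}{5}\right) \left(-35\right) + \left(11 + 7 \cdot \frac{1}{7}\right) = \left(- \frac{117}{5}\right) \left(-35\right) + \left(11 + 1\right) = 819 + 12 = 831$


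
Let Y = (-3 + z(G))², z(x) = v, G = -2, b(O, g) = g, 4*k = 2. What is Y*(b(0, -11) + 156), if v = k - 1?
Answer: 7105/4 ≈ 1776.3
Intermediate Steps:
k = ½ (k = (¼)*2 = ½ ≈ 0.50000)
v = -½ (v = ½ - 1 = -½ ≈ -0.50000)
z(x) = -½
Y = 49/4 (Y = (-3 - ½)² = (-7/2)² = 49/4 ≈ 12.250)
Y*(b(0, -11) + 156) = 49*(-11 + 156)/4 = (49/4)*145 = 7105/4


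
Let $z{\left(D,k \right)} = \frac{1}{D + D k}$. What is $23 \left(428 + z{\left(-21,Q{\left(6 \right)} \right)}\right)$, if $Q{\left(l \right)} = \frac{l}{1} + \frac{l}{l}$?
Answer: $\frac{1653769}{168} \approx 9843.9$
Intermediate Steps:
$Q{\left(l \right)} = 1 + l$ ($Q{\left(l \right)} = l 1 + 1 = l + 1 = 1 + l$)
$23 \left(428 + z{\left(-21,Q{\left(6 \right)} \right)}\right) = 23 \left(428 + \frac{1}{\left(-21\right) \left(1 + \left(1 + 6\right)\right)}\right) = 23 \left(428 - \frac{1}{21 \left(1 + 7\right)}\right) = 23 \left(428 - \frac{1}{21 \cdot 8}\right) = 23 \left(428 - \frac{1}{168}\right) = 23 \cdot \frac{71903}{168} = \frac{1653769}{168}$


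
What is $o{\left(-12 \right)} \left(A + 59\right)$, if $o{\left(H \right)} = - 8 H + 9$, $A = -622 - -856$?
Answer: $30765$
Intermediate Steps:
$A = 234$ ($A = -622 + 856 = 234$)
$o{\left(H \right)} = 9 - 8 H$
$o{\left(-12 \right)} \left(A + 59\right) = \left(9 - -96\right) \left(234 + 59\right) = \left(9 + 96\right) 293 = 105 \cdot 293 = 30765$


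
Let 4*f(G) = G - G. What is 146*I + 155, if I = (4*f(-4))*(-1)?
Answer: 155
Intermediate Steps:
f(G) = 0 (f(G) = (G - G)/4 = (¼)*0 = 0)
I = 0 (I = (4*0)*(-1) = 0*(-1) = 0)
146*I + 155 = 146*0 + 155 = 0 + 155 = 155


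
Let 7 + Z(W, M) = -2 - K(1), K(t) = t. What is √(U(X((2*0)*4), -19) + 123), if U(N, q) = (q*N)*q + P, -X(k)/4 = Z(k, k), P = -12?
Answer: √14551 ≈ 120.63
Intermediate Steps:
Z(W, M) = -10 (Z(W, M) = -7 + (-2 - 1*1) = -7 + (-2 - 1) = -7 - 3 = -10)
X(k) = 40 (X(k) = -4*(-10) = 40)
U(N, q) = -12 + N*q² (U(N, q) = (q*N)*q - 12 = (N*q)*q - 12 = N*q² - 12 = -12 + N*q²)
√(U(X((2*0)*4), -19) + 123) = √((-12 + 40*(-19)²) + 123) = √((-12 + 40*361) + 123) = √((-12 + 14440) + 123) = √(14428 + 123) = √14551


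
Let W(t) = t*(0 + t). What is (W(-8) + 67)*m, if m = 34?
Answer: 4454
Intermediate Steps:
W(t) = t² (W(t) = t*t = t²)
(W(-8) + 67)*m = ((-8)² + 67)*34 = (64 + 67)*34 = 131*34 = 4454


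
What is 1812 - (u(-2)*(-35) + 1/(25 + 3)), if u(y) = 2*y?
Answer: 46815/28 ≈ 1672.0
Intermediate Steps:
1812 - (u(-2)*(-35) + 1/(25 + 3)) = 1812 - ((2*(-2))*(-35) + 1/(25 + 3)) = 1812 - (-4*(-35) + 1/28) = 1812 - (140 + 1/28) = 1812 - 1*3921/28 = 1812 - 3921/28 = 46815/28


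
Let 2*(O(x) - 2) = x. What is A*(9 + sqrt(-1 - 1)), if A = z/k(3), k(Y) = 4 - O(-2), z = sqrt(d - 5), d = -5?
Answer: I*sqrt(10)*(9 + I*sqrt(2))/3 ≈ -1.4907 + 9.4868*I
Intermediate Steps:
O(x) = 2 + x/2
z = I*sqrt(10) (z = sqrt(-5 - 5) = sqrt(-10) = I*sqrt(10) ≈ 3.1623*I)
k(Y) = 3 (k(Y) = 4 - (2 + (1/2)*(-2)) = 4 - (2 - 1) = 4 - 1*1 = 4 - 1 = 3)
A = I*sqrt(10)/3 (A = (I*sqrt(10))/3 = (I*sqrt(10))*(1/3) = I*sqrt(10)/3 ≈ 1.0541*I)
A*(9 + sqrt(-1 - 1)) = (I*sqrt(10)/3)*(9 + sqrt(-1 - 1)) = (I*sqrt(10)/3)*(9 + sqrt(-2)) = (I*sqrt(10)/3)*(9 + I*sqrt(2)) = I*sqrt(10)*(9 + I*sqrt(2))/3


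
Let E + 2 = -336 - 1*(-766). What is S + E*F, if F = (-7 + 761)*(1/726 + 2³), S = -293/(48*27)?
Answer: 404920910275/156816 ≈ 2.5821e+6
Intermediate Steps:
S = -293/1296 ≈ -0.22608
E = 428 (E = -2 + (-336 - 1*(-766)) = -2 + (-336 + 766) = -2 + 430 = 428)
F = 2189993/363 (F = 754*(1/726 + 8) = 754*(5809/726) = 2189993/363 ≈ 6033.0)
S + E*F = -293/1296 + 428*(2189993/363) = -293/1296 + 937317004/363 = 404920910275/156816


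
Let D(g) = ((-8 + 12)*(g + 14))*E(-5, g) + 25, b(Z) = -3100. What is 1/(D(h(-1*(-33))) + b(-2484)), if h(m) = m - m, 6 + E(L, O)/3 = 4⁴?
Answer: 1/38925 ≈ 2.5690e-5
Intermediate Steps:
E(L, O) = 750 (E(L, O) = -18 + 3*4⁴ = -18 + 3*256 = -18 + 768 = 750)
h(m) = 0
D(g) = 42025 + 3000*g (D(g) = ((-8 + 12)*(g + 14))*750 + 25 = (4*(14 + g))*750 + 25 = (56 + 4*g)*750 + 25 = (42000 + 3000*g) + 25 = 42025 + 3000*g)
1/(D(h(-1*(-33))) + b(-2484)) = 1/((42025 + 3000*0) - 3100) = 1/((42025 + 0) - 3100) = 1/(42025 - 3100) = 1/38925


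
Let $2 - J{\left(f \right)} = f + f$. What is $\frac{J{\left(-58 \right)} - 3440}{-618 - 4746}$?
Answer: $\frac{1661}{2682} \approx 0.61931$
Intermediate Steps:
$J{\left(f \right)} = 2 - 2 f$ ($J{\left(f \right)} = 2 - \left(f + f\right) = 2 - 2 f$)
$\frac{J{\left(-58 \right)} - 3440}{-618 - 4746} = \frac{\left(2 - -116\right) - 3440}{-618 - 4746} = \frac{\left(2 + 116\right) - 3440}{-5364} = \left(118 - 3440\right) \left(- \frac{1}{5364}\right) = \left(-3322\right) \left(- \frac{1}{5364}\right) = \frac{1661}{2682}$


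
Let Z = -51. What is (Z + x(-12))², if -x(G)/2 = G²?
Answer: 114921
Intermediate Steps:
x(G) = -2*G²
(Z + x(-12))² = (-51 - 2*(-12)²)² = (-51 - 2*144)² = (-51 - 288)² = (-339)² = 114921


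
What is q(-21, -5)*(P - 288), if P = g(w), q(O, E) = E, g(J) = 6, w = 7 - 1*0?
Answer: 1410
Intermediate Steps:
w = 7 (w = 7 + 0 = 7)
P = 6
q(-21, -5)*(P - 288) = -5*(6 - 288) = -5*(-282) = 1410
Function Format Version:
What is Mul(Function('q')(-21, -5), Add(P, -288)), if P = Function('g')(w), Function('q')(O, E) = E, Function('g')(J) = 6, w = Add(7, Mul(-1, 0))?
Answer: 1410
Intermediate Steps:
w = 7 (w = Add(7, 0) = 7)
P = 6
Mul(Function('q')(-21, -5), Add(P, -288)) = Mul(-5, Add(6, -288)) = Mul(-5, -282) = 1410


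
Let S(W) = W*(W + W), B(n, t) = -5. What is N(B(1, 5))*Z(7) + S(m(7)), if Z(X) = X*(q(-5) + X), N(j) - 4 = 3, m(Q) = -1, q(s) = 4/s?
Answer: 1529/5 ≈ 305.80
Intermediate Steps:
N(j) = 7 (N(j) = 4 + 3 = 7)
S(W) = 2*W**2 (S(W) = W*(2*W) = 2*W**2)
Z(X) = X*(-4/5 + X) (Z(X) = X*(4/(-5) + X) = X*(4*(-1/5) + X) = X*(-4/5 + X))
N(B(1, 5))*Z(7) + S(m(7)) = 7*((1/5)*7*(-4 + 5*7)) + 2*(-1)**2 = 7*((1/5)*7*(-4 + 35)) + 2*1 = 7*((1/5)*7*31) + 2 = 7*(217/5) + 2 = 1519/5 + 2 = 1529/5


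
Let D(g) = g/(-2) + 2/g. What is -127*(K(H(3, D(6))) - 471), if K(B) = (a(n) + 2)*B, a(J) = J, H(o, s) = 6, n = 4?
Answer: 55245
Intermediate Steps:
D(g) = 2/g - g/2 (D(g) = g*(-1/2) + 2/g = -g/2 + 2/g = 2/g - g/2)
K(B) = 6*B (K(B) = (4 + 2)*B = 6*B)
-127*(K(H(3, D(6))) - 471) = -127*(6*6 - 471) = -127*(36 - 471) = -127*(-435) = 55245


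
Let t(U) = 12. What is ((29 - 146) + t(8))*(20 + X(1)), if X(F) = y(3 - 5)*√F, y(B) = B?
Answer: -1890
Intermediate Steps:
X(F) = -2*√F (X(F) = (3 - 5)*√F = -2*√F)
((29 - 146) + t(8))*(20 + X(1)) = ((29 - 146) + 12)*(20 - 2*√1) = (-117 + 12)*(20 - 2*1) = -105*(20 - 2) = -105*18 = -1890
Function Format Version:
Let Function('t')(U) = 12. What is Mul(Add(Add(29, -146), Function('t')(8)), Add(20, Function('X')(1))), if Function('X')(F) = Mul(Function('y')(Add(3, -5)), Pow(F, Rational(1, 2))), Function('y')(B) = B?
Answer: -1890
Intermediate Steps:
Function('X')(F) = Mul(-2, Pow(F, Rational(1, 2))) (Function('X')(F) = Mul(Add(3, -5), Pow(F, Rational(1, 2))) = Mul(-2, Pow(F, Rational(1, 2))))
Mul(Add(Add(29, -146), Function('t')(8)), Add(20, Function('X')(1))) = Mul(Add(Add(29, -146), 12), Add(20, Mul(-2, Pow(1, Rational(1, 2))))) = Mul(Add(-117, 12), Add(20, Mul(-2, 1))) = Mul(-105, Add(20, -2)) = Mul(-105, 18) = -1890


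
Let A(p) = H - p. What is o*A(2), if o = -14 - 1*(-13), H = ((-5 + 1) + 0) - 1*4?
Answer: 10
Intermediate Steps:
H = -8 (H = (-4 + 0) - 4 = -4 - 4 = -8)
o = -1 (o = -14 + 13 = -1)
A(p) = -8 - p
o*A(2) = -(-8 - 1*2) = -(-8 - 2) = -1*(-10) = 10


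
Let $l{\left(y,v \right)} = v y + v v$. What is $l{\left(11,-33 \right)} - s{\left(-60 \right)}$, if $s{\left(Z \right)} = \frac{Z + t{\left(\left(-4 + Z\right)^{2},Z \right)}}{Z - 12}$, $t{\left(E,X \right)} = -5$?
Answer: $\frac{52207}{72} \approx 725.1$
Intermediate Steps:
$l{\left(y,v \right)} = v^{2} + v y$ ($l{\left(y,v \right)} = v y + v^{2} = v^{2} + v y$)
$s{\left(Z \right)} = \frac{-5 + Z}{-12 + Z}$ ($s{\left(Z \right)} = \frac{Z - 5}{Z - 12} = \frac{-5 + Z}{-12 + Z}$)
$l{\left(11,-33 \right)} - s{\left(-60 \right)} = - 33 \left(-33 + 11\right) - \frac{-5 - 60}{-12 - 60} = \left(-33\right) \left(-22\right) - \frac{1}{-72} \left(-65\right) = 726 - \left(- \frac{1}{72}\right) \left(-65\right) = 726 - \frac{65}{72} = \frac{52207}{72}$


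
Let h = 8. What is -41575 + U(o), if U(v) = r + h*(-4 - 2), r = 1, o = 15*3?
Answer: -41622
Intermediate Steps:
o = 45
U(v) = -47 (U(v) = 1 + 8*(-4 - 2) = 1 + 8*(-6) = 1 - 48 = -47)
-41575 + U(o) = -41575 - 47 = -41622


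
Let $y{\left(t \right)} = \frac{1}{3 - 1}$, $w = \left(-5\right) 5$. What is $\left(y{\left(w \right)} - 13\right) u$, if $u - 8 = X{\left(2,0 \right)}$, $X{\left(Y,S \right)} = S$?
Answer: $-100$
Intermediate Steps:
$w = -25$
$u = 8$ ($u = 8 + 0 = 8$)
$y{\left(t \right)} = \frac{1}{2}$
$\left(y{\left(w \right)} - 13\right) u = \left(\frac{1}{2} - 13\right) 8 = \left(- \frac{25}{2}\right) 8 = -100$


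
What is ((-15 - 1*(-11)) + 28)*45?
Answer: 1080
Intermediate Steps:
((-15 - 1*(-11)) + 28)*45 = ((-15 + 11) + 28)*45 = (-4 + 28)*45 = 24*45 = 1080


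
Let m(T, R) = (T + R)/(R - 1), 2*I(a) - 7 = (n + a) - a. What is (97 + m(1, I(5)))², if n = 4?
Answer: 784996/81 ≈ 9691.3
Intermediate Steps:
I(a) = 11/2 (I(a) = 7/2 + ((4 + a) - a)/2 = 7/2 + (½)*4 = 7/2 + 2 = 11/2)
m(T, R) = (R + T)/(-1 + R)
(97 + m(1, I(5)))² = (97 + (11/2 + 1)/(-1 + 11/2))² = (97 + (13/2)/(9/2))² = (97 + (2/9)*(13/2))² = (97 + 13/9)² = (886/9)² = 784996/81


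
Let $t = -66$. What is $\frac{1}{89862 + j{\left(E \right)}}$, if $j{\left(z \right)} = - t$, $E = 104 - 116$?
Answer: $\frac{1}{89928} \approx 1.112 \cdot 10^{-5}$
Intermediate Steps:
$E = -12$
$j{\left(z \right)} = 66$ ($j{\left(z \right)} = \left(-1\right) \left(-66\right) = 66$)
$\frac{1}{89862 + j{\left(E \right)}} = \frac{1}{89862 + 66} = \frac{1}{89928}$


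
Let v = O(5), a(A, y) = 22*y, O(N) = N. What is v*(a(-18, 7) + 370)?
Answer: 2620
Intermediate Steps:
v = 5
v*(a(-18, 7) + 370) = 5*(22*7 + 370) = 5*(154 + 370) = 5*524 = 2620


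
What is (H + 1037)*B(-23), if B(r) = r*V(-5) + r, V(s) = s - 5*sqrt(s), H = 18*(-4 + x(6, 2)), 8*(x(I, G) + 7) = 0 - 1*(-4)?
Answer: 78016 + 97520*I*sqrt(5) ≈ 78016.0 + 2.1806e+5*I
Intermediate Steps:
x(I, G) = -13/2 (x(I, G) = -7 + (0 - 1*(-4))/8 = -7 + (0 + 4)/8 = -7 + (1/8)*4 = -7 + 1/2 = -13/2)
H = -189 (H = 18*(-4 - 13/2) = 18*(-21/2) = -189)
V(s) = s - 5*sqrt(s)
B(r) = r + r*(-5 - 5*I*sqrt(5)) (B(r) = r*(-5 - 5*I*sqrt(5)) + r = r + r*(-5 - 5*I*sqrt(5)))
(H + 1037)*B(-23) = (-189 + 1037)*(-1*(-23)*(4 + 5*I*sqrt(5))) = 848*(92 + 115*I*sqrt(5)) = 78016 + 97520*I*sqrt(5)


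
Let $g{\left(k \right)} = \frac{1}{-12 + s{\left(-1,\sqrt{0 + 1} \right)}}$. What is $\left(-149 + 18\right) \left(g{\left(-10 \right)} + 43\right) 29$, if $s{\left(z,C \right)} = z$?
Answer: $- \frac{2119842}{13} \approx -1.6306 \cdot 10^{5}$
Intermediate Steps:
$g{\left(k \right)} = - \frac{1}{13}$ ($g{\left(k \right)} = \frac{1}{-12 - 1} = \frac{1}{-13} = - \frac{1}{13}$)
$\left(-149 + 18\right) \left(g{\left(-10 \right)} + 43\right) 29 = \left(-149 + 18\right) \left(- \frac{1}{13} + 43\right) 29 = \left(-131\right) \frac{558}{13} \cdot 29 = \left(- \frac{73098}{13}\right) 29 = - \frac{2119842}{13}$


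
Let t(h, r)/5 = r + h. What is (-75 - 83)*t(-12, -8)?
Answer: 15800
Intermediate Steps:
t(h, r) = 5*h + 5*r (t(h, r) = 5*(r + h) = 5*(h + r) = 5*h + 5*r)
(-75 - 83)*t(-12, -8) = (-75 - 83)*(5*(-12) + 5*(-8)) = -158*(-60 - 40) = -158*(-100) = 15800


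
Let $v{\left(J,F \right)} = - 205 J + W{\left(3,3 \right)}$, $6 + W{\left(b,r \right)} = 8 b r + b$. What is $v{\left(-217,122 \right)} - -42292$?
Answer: $86846$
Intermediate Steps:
$W{\left(b,r \right)} = -6 + b + 8 b r$ ($W{\left(b,r \right)} = -6 + \left(8 b r + b\right) = -6 + \left(b + 8 b r\right) = -6 + b + 8 b r$)
$v{\left(J,F \right)} = 69 - 205 J$ ($v{\left(J,F \right)} = - 205 J + \left(-6 + 3 + 8 \cdot 3 \cdot 3\right) = - 205 J + \left(-6 + 3 + 72\right) = - 205 J + 69 = 69 - 205 J$)
$v{\left(-217,122 \right)} - -42292 = \left(69 - -44485\right) - -42292 = \left(69 + 44485\right) + 42292 = 44554 + 42292 = 86846$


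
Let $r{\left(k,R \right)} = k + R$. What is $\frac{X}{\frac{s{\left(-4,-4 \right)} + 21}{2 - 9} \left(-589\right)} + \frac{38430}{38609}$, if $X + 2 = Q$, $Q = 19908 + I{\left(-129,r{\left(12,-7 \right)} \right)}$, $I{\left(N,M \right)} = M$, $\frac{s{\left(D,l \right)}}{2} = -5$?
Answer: $\frac{5630194563}{250147711} \approx 22.507$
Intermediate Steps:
$s{\left(D,l \right)} = -10$ ($s{\left(D,l \right)} = 2 \left(-5\right) = -10$)
$r{\left(k,R \right)} = R + k$
$Q = 19913$ ($Q = 19908 + \left(-7 + 12\right) = 19908 + 5 = 19913$)
$X = 19911$ ($X = -2 + 19913 = 19911$)
$\frac{X}{\frac{s{\left(-4,-4 \right)} + 21}{2 - 9} \left(-589\right)} + \frac{38430}{38609} = \frac{19911}{\frac{-10 + 21}{2 - 9} \left(-589\right)} + \frac{38430}{38609} = \frac{19911}{\frac{11}{-7} \left(-589\right)} + 38430 \cdot \frac{1}{38609} = \frac{19911}{11 \left(- \frac{1}{7}\right) \left(-589\right)} + \frac{38430}{38609} = \frac{19911}{\left(- \frac{11}{7}\right) \left(-589\right)} + \frac{38430}{38609} = \frac{19911}{\frac{6479}{7}} + \frac{38430}{38609} = 19911 \cdot \frac{7}{6479} + \frac{38430}{38609} = \frac{139377}{6479} + \frac{38430}{38609} = \frac{5630194563}{250147711}$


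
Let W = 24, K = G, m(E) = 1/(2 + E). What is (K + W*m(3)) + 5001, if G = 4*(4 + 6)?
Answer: 25229/5 ≈ 5045.8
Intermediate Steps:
G = 40 (G = 4*10 = 40)
K = 40
(K + W*m(3)) + 5001 = (40 + 24/(2 + 3)) + 5001 = (40 + 24/5) + 5001 = 224/5 + 5001 = 25229/5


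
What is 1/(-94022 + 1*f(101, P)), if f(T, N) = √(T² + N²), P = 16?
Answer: -94022/8840126027 - √10457/8840126027 ≈ -1.0647e-5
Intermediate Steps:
f(T, N) = √(N² + T²)
1/(-94022 + 1*f(101, P)) = 1/(-94022 + 1*√(16² + 101²)) = 1/(-94022 + 1*√(256 + 10201)) = 1/(-94022 + 1*√10457) = 1/(-94022 + √10457)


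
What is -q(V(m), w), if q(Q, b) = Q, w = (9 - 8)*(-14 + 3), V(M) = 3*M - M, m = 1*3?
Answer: -6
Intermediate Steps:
m = 3
V(M) = 2*M
w = -11 (w = 1*(-11) = -11)
-q(V(m), w) = -2*3 = -1*6 = -6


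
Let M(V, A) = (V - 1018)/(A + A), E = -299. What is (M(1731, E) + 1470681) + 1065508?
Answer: 65940883/26 ≈ 2.5362e+6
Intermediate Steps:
M(V, A) = (-1018 + V)/(2*A) (M(V, A) = (-1018 + V)/((2*A)) = (-1018 + V)*(1/(2*A)) = (-1018 + V)/(2*A))
(M(1731, E) + 1470681) + 1065508 = ((½)*(-1018 + 1731)/(-299) + 1470681) + 1065508 = ((½)*(-1/299)*713 + 1470681) + 1065508 = (-31/26 + 1470681) + 1065508 = 38237675/26 + 1065508 = 65940883/26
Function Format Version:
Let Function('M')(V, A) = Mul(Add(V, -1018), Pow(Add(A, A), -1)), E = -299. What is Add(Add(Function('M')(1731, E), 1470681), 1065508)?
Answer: Rational(65940883, 26) ≈ 2.5362e+6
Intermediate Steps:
Function('M')(V, A) = Mul(Rational(1, 2), Pow(A, -1), Add(-1018, V)) (Function('M')(V, A) = Mul(Add(-1018, V), Pow(Mul(2, A), -1)) = Mul(Add(-1018, V), Mul(Rational(1, 2), Pow(A, -1))) = Mul(Rational(1, 2), Pow(A, -1), Add(-1018, V)))
Add(Add(Function('M')(1731, E), 1470681), 1065508) = Add(Add(Mul(Rational(1, 2), Pow(-299, -1), Add(-1018, 1731)), 1470681), 1065508) = Add(Add(Mul(Rational(1, 2), Rational(-1, 299), 713), 1470681), 1065508) = Add(Add(Rational(-31, 26), 1470681), 1065508) = Add(Rational(38237675, 26), 1065508) = Rational(65940883, 26)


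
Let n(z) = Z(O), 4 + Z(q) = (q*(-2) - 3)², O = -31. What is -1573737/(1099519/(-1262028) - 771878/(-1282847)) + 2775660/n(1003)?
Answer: 2953376538689544413008/505767899328431 ≈ 5.8394e+6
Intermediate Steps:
Z(q) = -4 + (-3 - 2*q)² (Z(q) = -4 + (q*(-2) - 3)² = -4 + (-2*q - 3)² = -4 + (-3 - 2*q)²)
n(z) = 3477 (n(z) = -4 + (3 + 2*(-31))² = -4 + (3 - 62)² = -4 + (-59)² = -4 + 3481 = 3477)
-1573737/(1099519/(-1262028) - 771878/(-1282847)) + 2775660/n(1003) = -1573737/(1099519/(-1262028) - 771878/(-1282847)) + 2775660/3477 = -1573737/(1099519*(-1/1262028) - 771878*(-1/1282847)) + 2775660*(1/3477) = -1573737/(-1099519/1262028 + 771878/1282847) + 925220/1159 = -1573737/(-436383002009/1618988833716) + 925220/1159 = -1573737*(-1618988833716/436383002009) + 925220/1159 = 2547862630205716692/436383002009 + 925220/1159 = 2953376538689544413008/505767899328431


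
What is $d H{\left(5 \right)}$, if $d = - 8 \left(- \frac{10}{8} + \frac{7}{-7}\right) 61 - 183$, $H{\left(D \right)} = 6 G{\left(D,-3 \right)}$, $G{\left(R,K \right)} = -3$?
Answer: $-16470$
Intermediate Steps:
$H{\left(D \right)} = -18$ ($H{\left(D \right)} = 6 \left(-3\right) = -18$)
$d = 915$ ($d = - 8 \left(\left(-10\right) \frac{1}{8} + 7 \left(- \frac{1}{7}\right)\right) 61 - 183 = - 8 \left(- \frac{5}{4} - 1\right) 61 - 183 = \left(-8\right) \left(- \frac{9}{4}\right) 61 - 183 = 18 \cdot 61 - 183 = 1098 - 183 = 915$)
$d H{\left(5 \right)} = 915 \left(-18\right) = -16470$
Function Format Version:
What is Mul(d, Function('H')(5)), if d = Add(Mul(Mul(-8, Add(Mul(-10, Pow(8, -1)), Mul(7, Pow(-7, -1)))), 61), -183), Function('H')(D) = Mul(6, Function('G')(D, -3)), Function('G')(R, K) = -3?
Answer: -16470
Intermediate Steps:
Function('H')(D) = -18 (Function('H')(D) = Mul(6, -3) = -18)
d = 915 (d = Add(Mul(Mul(-8, Add(Mul(-10, Rational(1, 8)), Mul(7, Rational(-1, 7)))), 61), -183) = Add(Mul(Mul(-8, Add(Rational(-5, 4), -1)), 61), -183) = Add(Mul(Mul(-8, Rational(-9, 4)), 61), -183) = Add(Mul(18, 61), -183) = Add(1098, -183) = 915)
Mul(d, Function('H')(5)) = Mul(915, -18) = -16470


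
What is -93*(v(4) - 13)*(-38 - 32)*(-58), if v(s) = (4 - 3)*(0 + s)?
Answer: 3398220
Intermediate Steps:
v(s) = s (v(s) = 1*s = s)
-93*(v(4) - 13)*(-38 - 32)*(-58) = -93*(4 - 13)*(-38 - 32)*(-58) = -(-837)*(-70)*(-58) = -93*630*(-58) = -58590*(-58) = 3398220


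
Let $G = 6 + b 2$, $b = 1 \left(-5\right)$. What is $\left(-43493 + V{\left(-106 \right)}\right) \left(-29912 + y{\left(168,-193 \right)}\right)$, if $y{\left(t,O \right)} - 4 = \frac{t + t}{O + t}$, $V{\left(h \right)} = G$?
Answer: $\frac{32537321892}{25} \approx 1.3015 \cdot 10^{9}$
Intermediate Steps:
$b = -5$
$G = -4$ ($G = 6 - 10 = -4$)
$V{\left(h \right)} = -4$
$y{\left(t,O \right)} = 4 + \frac{2 t}{O + t}$ ($y{\left(t,O \right)} = 4 + \frac{t + t}{O + t} = 4 + \frac{2 t}{O + t}$)
$\left(-43493 + V{\left(-106 \right)}\right) \left(-29912 + y{\left(168,-193 \right)}\right) = \left(-43493 - 4\right) \left(-29912 + \frac{2 \left(2 \left(-193\right) + 3 \cdot 168\right)}{-193 + 168}\right) = - 43497 \left(-29912 + \frac{2 \left(-386 + 504\right)}{-25}\right) = - 43497 \left(-29912 + 2 \left(- \frac{1}{25}\right) 118\right) = - 43497 \left(-29912 - \frac{236}{25}\right) = \left(-43497\right) \left(- \frac{748036}{25}\right) = \frac{32537321892}{25}$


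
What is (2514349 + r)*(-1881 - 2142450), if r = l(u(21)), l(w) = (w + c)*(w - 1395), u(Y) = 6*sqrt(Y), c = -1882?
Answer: -11022922783845 + 42161836122*sqrt(21) ≈ -1.0830e+13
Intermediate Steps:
l(w) = (-1882 + w)*(-1395 + w) (l(w) = (w - 1882)*(w - 1395) = (-1882 + w)*(-1395 + w))
r = 2626146 - 19662*sqrt(21) (r = 2625390 + (6*sqrt(21))**2 - 19662*sqrt(21) = 2625390 + 756 - 19662*sqrt(21) = 2626146 - 19662*sqrt(21) ≈ 2.5360e+6)
(2514349 + r)*(-1881 - 2142450) = (2514349 + (2626146 - 19662*sqrt(21)))*(-1881 - 2142450) = (5140495 - 19662*sqrt(21))*(-2144331) = -11022922783845 + 42161836122*sqrt(21)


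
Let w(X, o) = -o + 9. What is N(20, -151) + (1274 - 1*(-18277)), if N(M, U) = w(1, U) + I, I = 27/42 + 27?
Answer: 276341/14 ≈ 19739.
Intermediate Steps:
w(X, o) = 9 - o
I = 387/14 (I = 27*(1/42) + 27 = 9/14 + 27 = 387/14 ≈ 27.643)
N(M, U) = 513/14 - U (N(M, U) = (9 - U) + 387/14 = 513/14 - U)
N(20, -151) + (1274 - 1*(-18277)) = (513/14 - 1*(-151)) + (1274 - 1*(-18277)) = (513/14 + 151) + (1274 + 18277) = 2627/14 + 19551 = 276341/14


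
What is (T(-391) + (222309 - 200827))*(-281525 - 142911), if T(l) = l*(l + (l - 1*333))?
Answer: -194156974892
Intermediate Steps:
T(l) = l*(-333 + 2*l) (T(l) = l*(l + (l - 333)) = l*(l + (-333 + l)) = l*(-333 + 2*l))
(T(-391) + (222309 - 200827))*(-281525 - 142911) = (-391*(-333 + 2*(-391)) + (222309 - 200827))*(-281525 - 142911) = (-391*(-333 - 782) + 21482)*(-424436) = (-391*(-1115) + 21482)*(-424436) = (435965 + 21482)*(-424436) = 457447*(-424436) = -194156974892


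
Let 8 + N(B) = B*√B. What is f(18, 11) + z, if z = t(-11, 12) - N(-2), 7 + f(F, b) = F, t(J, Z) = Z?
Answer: 31 + 2*I*√2 ≈ 31.0 + 2.8284*I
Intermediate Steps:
f(F, b) = -7 + F
N(B) = -8 + B^(3/2) (N(B) = -8 + B*√B = -8 + B^(3/2))
z = 20 + 2*I*√2 (z = 12 - (-8 + (-2)^(3/2)) = 12 - (-8 - 2*I*√2) = 12 + (8 + 2*I*√2) = 20 + 2*I*√2 ≈ 20.0 + 2.8284*I)
f(18, 11) + z = (-7 + 18) + (20 + 2*I*√2) = 11 + (20 + 2*I*√2) = 31 + 2*I*√2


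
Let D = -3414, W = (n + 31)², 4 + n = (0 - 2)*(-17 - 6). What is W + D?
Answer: 1915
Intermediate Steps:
n = 42 (n = -4 + (0 - 2)*(-17 - 6) = -4 - 2*(-23) = -4 + 46 = 42)
W = 5329 (W = (42 + 31)² = 73² = 5329)
W + D = 5329 - 3414 = 1915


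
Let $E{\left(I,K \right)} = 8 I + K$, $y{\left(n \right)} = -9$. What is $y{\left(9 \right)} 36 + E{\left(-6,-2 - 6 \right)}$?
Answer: $-380$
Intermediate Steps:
$E{\left(I,K \right)} = K + 8 I$
$y{\left(9 \right)} 36 + E{\left(-6,-2 - 6 \right)} = \left(-9\right) 36 + \left(\left(-2 - 6\right) + 8 \left(-6\right)\right) = -324 - 56 = -380$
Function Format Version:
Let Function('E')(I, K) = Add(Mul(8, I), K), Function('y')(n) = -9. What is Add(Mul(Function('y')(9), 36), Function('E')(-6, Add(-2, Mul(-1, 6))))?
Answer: -380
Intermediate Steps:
Function('E')(I, K) = Add(K, Mul(8, I))
Add(Mul(Function('y')(9), 36), Function('E')(-6, Add(-2, Mul(-1, 6)))) = Add(Mul(-9, 36), Add(Add(-2, Mul(-1, 6)), Mul(8, -6))) = Add(-324, Add(Add(-2, -6), -48)) = Add(-324, Add(-8, -48)) = Add(-324, -56) = -380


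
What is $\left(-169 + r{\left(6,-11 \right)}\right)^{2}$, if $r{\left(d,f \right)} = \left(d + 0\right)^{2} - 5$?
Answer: $19044$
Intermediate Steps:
$r{\left(d,f \right)} = -5 + d^{2}$ ($r{\left(d,f \right)} = d^{2} - 5 = -5 + d^{2}$)
$\left(-169 + r{\left(6,-11 \right)}\right)^{2} = \left(-169 - \left(5 - 6^{2}\right)\right)^{2} = \left(-169 + \left(-5 + 36\right)\right)^{2} = \left(-169 + 31\right)^{2} = \left(-138\right)^{2} = 19044$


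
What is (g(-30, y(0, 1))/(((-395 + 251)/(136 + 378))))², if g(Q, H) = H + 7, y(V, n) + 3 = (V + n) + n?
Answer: 66049/144 ≈ 458.67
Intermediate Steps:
y(V, n) = -3 + V + 2*n (y(V, n) = -3 + ((V + n) + n) = -3 + (V + 2*n) = -3 + V + 2*n)
g(Q, H) = 7 + H
(g(-30, y(0, 1))/(((-395 + 251)/(136 + 378))))² = ((7 + (-3 + 0 + 2*1))/(((-395 + 251)/(136 + 378))))² = ((7 + (-3 + 0 + 2))/((-144/514)))² = ((7 - 1)/((-144*1/514)))² = (6/(-72/257))² = (6*(-257/72))² = (-257/12)² = 66049/144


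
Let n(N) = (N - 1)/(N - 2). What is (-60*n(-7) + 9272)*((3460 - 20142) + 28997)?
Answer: 113527880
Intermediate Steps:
n(N) = (-1 + N)/(-2 + N)
(-60*n(-7) + 9272)*((3460 - 20142) + 28997) = (-60*(-1 - 7)/(-2 - 7) + 9272)*((3460 - 20142) + 28997) = (-60*(-8)/(-9) + 9272)*(-16682 + 28997) = (-(-20)*(-8)/3 + 9272)*12315 = (-60*8/9 + 9272)*12315 = (-160/3 + 9272)*12315 = (27656/3)*12315 = 113527880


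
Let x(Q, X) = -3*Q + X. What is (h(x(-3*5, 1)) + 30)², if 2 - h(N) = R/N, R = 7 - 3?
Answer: 538756/529 ≈ 1018.4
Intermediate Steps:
R = 4
x(Q, X) = X - 3*Q
h(N) = 2 - 4/N
(h(x(-3*5, 1)) + 30)² = ((2 - 4/(1 - (-9)*5)) + 30)² = ((2 - 4/(1 - 3*(-15))) + 30)² = ((2 - 4/(1 + 45)) + 30)² = ((2 - 4/46) + 30)² = ((2 - 4*1/46) + 30)² = ((2 - 2/23) + 30)² = (44/23 + 30)² = (734/23)² = 538756/529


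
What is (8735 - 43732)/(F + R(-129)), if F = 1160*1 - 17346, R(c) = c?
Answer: 34997/16315 ≈ 2.1451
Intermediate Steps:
F = -16186 (F = 1160 - 17346 = -16186)
(8735 - 43732)/(F + R(-129)) = (8735 - 43732)/(-16186 - 129) = -34997/(-16315) = -34997*(-1/16315) = 34997/16315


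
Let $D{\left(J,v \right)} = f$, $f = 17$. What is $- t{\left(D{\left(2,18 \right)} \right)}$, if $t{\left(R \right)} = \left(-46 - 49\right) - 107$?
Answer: $202$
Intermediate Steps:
$D{\left(J,v \right)} = 17$
$t{\left(R \right)} = -202$ ($t{\left(R \right)} = -95 - 107 = -202$)
$- t{\left(D{\left(2,18 \right)} \right)} = \left(-1\right) \left(-202\right) = 202$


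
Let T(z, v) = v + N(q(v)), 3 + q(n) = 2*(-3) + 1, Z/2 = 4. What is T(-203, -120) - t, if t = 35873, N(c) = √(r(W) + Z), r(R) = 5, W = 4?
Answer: -35993 + √13 ≈ -35989.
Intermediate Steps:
Z = 8 (Z = 2*4 = 8)
q(n) = -8 (q(n) = -3 + (2*(-3) + 1) = -3 + (-6 + 1) = -3 - 5 = -8)
N(c) = √13 (N(c) = √(5 + 8) = √13)
T(z, v) = v + √13
T(-203, -120) - t = (-120 + √13) - 1*35873 = (-120 + √13) - 35873 = -35993 + √13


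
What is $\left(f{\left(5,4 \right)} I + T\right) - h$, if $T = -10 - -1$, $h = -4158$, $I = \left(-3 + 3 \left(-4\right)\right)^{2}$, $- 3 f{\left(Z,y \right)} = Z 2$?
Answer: $3399$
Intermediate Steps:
$f{\left(Z,y \right)} = - \frac{2 Z}{3}$ ($f{\left(Z,y \right)} = - \frac{Z 2}{3} = - \frac{2 Z}{3}$)
$I = 225$ ($I = \left(-3 - 12\right)^{2} = \left(-15\right)^{2} = 225$)
$T = -9$ ($T = -10 + 1 = -9$)
$\left(f{\left(5,4 \right)} I + T\right) - h = \left(\left(- \frac{2}{3}\right) 5 \cdot 225 - 9\right) - -4158 = \left(\left(- \frac{10}{3}\right) 225 - 9\right) + 4158 = \left(-750 - 9\right) + 4158 = -759 + 4158 = 3399$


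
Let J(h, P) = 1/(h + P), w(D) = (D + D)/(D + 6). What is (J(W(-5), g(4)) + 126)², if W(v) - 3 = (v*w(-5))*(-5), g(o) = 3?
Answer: 945132049/59536 ≈ 15875.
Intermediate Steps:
w(D) = 2*D/(6 + D) (w(D) = (2*D)/(6 + D) = 2*D/(6 + D))
W(v) = 3 + 50*v (W(v) = 3 + (v*(2*(-5)/(6 - 5)))*(-5) = 3 + (v*(2*(-5)/1))*(-5) = 3 + (v*(2*(-5)*1))*(-5) = 3 + (v*(-10))*(-5) = 3 - 10*v*(-5) = 3 + 50*v)
J(h, P) = 1/(P + h)
(J(W(-5), g(4)) + 126)² = (1/(3 + (3 + 50*(-5))) + 126)² = (1/(3 + (3 - 250)) + 126)² = (1/(3 - 247) + 126)² = (1/(-244) + 126)² = (-1/244 + 126)² = (30743/244)² = 945132049/59536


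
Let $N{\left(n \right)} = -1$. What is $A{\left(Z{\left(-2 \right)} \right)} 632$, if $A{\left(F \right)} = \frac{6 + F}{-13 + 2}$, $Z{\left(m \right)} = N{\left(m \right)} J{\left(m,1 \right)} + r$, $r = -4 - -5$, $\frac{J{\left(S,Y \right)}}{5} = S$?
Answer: $- \frac{10744}{11} \approx -976.73$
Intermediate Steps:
$J{\left(S,Y \right)} = 5 S$
$r = 1$ ($r = -4 + 5 = 1$)
$Z{\left(m \right)} = 1 - 5 m$ ($Z{\left(m \right)} = - 5 m + 1 = 1 - 5 m$)
$A{\left(F \right)} = - \frac{6}{11} - \frac{F}{11}$ ($A{\left(F \right)} = \frac{6 + F}{-11} = \left(6 + F\right) \left(- \frac{1}{11}\right) = - \frac{6}{11} - \frac{F}{11}$)
$A{\left(Z{\left(-2 \right)} \right)} 632 = \left(- \frac{6}{11} - \frac{1 - -10}{11}\right) 632 = \left(- \frac{6}{11} - \frac{1 + 10}{11}\right) 632 = \left(- \frac{6}{11} - 1\right) 632 = \left(- \frac{17}{11}\right) 632 = - \frac{10744}{11}$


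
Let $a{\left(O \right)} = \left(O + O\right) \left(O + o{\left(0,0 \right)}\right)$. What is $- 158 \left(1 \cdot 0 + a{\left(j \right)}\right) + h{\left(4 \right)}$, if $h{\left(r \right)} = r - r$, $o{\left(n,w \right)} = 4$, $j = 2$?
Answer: $-3792$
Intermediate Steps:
$a{\left(O \right)} = 2 O \left(4 + O\right)$ ($a{\left(O \right)} = \left(O + O\right) \left(O + 4\right) = 2 O \left(4 + O\right)$)
$h{\left(r \right)} = 0$
$- 158 \left(1 \cdot 0 + a{\left(j \right)}\right) + h{\left(4 \right)} = - 158 \left(1 \cdot 0 + 2 \cdot 2 \left(4 + 2\right)\right) + 0 = - 158 \left(0 + 2 \cdot 2 \cdot 6\right) + 0 = - 158 \left(0 + 24\right) + 0 = \left(-158\right) 24 + 0 = -3792 + 0 = -3792$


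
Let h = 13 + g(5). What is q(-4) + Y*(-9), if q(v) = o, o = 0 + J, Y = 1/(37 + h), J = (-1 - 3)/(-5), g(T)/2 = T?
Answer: 13/20 ≈ 0.65000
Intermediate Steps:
g(T) = 2*T
J = ⅘ (J = -4*(-⅕) = ⅘ ≈ 0.80000)
h = 23 (h = 13 + 2*5 = 13 + 10 = 23)
Y = 1/60 (Y = 1/(37 + 23) = 1/60 ≈ 0.016667)
o = ⅘ (o = 0 + ⅘ = ⅘ ≈ 0.80000)
q(v) = ⅘
q(-4) + Y*(-9) = ⅘ + (1/60)*(-9) = ⅘ - 3/20 = 13/20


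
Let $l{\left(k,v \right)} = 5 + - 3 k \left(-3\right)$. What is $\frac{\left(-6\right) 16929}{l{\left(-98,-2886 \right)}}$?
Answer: $\frac{101574}{877} \approx 115.82$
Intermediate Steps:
$l{\left(k,v \right)} = 5 + 9 k$
$\frac{\left(-6\right) 16929}{l{\left(-98,-2886 \right)}} = \frac{\left(-6\right) 16929}{5 + 9 \left(-98\right)} = - \frac{101574}{5 - 882} = - \frac{101574}{-877} = \left(-101574\right) \left(- \frac{1}{877}\right) = \frac{101574}{877}$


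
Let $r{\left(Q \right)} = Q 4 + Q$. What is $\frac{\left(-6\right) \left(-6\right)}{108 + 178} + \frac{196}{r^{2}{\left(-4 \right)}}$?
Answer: $\frac{8807}{14300} \approx 0.61587$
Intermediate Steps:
$r{\left(Q \right)} = 5 Q$ ($r{\left(Q \right)} = 4 Q + Q = 5 Q$)
$\frac{\left(-6\right) \left(-6\right)}{108 + 178} + \frac{196}{r^{2}{\left(-4 \right)}} = \frac{\left(-6\right) \left(-6\right)}{108 + 178} + \frac{196}{\left(5 \left(-4\right)\right)^{2}} = \frac{36}{286} + \frac{196}{\left(-20\right)^{2}} = 36 \cdot \frac{1}{286} + \frac{196}{400} = \frac{18}{143} + 196 \cdot \frac{1}{400} = \frac{18}{143} + \frac{49}{100} = \frac{8807}{14300}$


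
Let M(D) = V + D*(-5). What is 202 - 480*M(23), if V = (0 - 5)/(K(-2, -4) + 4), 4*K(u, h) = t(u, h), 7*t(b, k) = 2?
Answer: 1063838/19 ≈ 55992.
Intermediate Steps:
t(b, k) = 2/7 (t(b, k) = (⅐)*2 = 2/7)
K(u, h) = 1/14 (K(u, h) = (¼)*(2/7) = 1/14)
V = -70/57 (V = (0 - 5)/(1/14 + 4) = -5/57/14 = -5*14/57 = -70/57 ≈ -1.2281)
M(D) = -70/57 - 5*D (M(D) = -70/57 + D*(-5) = -70/57 - 5*D)
202 - 480*M(23) = 202 - 480*(-70/57 - 5*23) = 202 - 480*(-70/57 - 115) = 202 - 480*(-6625/57) = 202 + 1060000/19 = 1063838/19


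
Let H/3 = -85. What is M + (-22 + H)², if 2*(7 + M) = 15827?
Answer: 169271/2 ≈ 84636.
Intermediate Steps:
M = 15813/2 (M = -7 + (½)*15827 = -7 + 15827/2 = 15813/2 ≈ 7906.5)
H = -255 (H = 3*(-85) = -255)
M + (-22 + H)² = 15813/2 + (-22 - 255)² = 15813/2 + (-277)² = 15813/2 + 76729 = 169271/2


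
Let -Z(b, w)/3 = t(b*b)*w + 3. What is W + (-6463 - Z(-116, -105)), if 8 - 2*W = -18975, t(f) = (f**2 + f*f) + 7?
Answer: -228140557695/2 ≈ -1.1407e+11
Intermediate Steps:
t(f) = 7 + 2*f**2 (t(f) = (f**2 + f**2) + 7 = 2*f**2 + 7 = 7 + 2*f**2)
Z(b, w) = -9 - 3*w*(7 + 2*b**4) (Z(b, w) = -3*((7 + 2*(b*b)**2)*w + 3) = -3*((7 + 2*(b**2)**2)*w + 3) = -3*((7 + 2*b**4)*w + 3) = -3*(w*(7 + 2*b**4) + 3) = -3*(3 + w*(7 + 2*b**4)) = -9 - 3*w*(7 + 2*b**4))
W = 18983/2 (W = 4 - 1/2*(-18975) = 4 + 18975/2 = 18983/2 ≈ 9491.5)
W + (-6463 - Z(-116, -105)) = 18983/2 + (-6463 - (-9 - 3*(-105)*(7 + 2*(-116)**4))) = 18983/2 + (-6463 - (-9 - 3*(-105)*(7 + 2*181063936))) = 18983/2 + (-6463 - (-9 - 3*(-105)*(7 + 362127872))) = 18983/2 + (-6463 - (-9 - 3*(-105)*362127879)) = 18983/2 + (-6463 - (-9 + 114070281885)) = 18983/2 + (-6463 - 1*114070281876) = 18983/2 + (-6463 - 114070281876) = 18983/2 - 114070288339 = -228140557695/2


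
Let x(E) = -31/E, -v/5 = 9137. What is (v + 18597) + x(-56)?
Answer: -1516897/56 ≈ -27087.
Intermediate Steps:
v = -45685 (v = -5*9137 = -45685)
(v + 18597) + x(-56) = (-45685 + 18597) - 31/(-56) = -27088 - 31*(-1/56) = -27088 + 31/56 = -1516897/56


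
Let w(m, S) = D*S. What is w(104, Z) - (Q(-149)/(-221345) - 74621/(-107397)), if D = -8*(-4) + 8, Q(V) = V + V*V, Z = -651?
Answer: -619031533315201/23771788965 ≈ -26041.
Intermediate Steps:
Q(V) = V + V²
D = 40 (D = 32 + 8 = 40)
w(m, S) = 40*S
w(104, Z) - (Q(-149)/(-221345) - 74621/(-107397)) = 40*(-651) - (-149*(1 - 149)/(-221345) - 74621/(-107397)) = -26040 - (-149*(-148)*(-1/221345) - 74621*(-1/107397)) = -26040 - (22052*(-1/221345) + 74621/107397) = -26040 - (-22052/221345 + 74621/107397) = -26040 - 1*14148666601/23771788965 = -26040 - 14148666601/23771788965 = -619031533315201/23771788965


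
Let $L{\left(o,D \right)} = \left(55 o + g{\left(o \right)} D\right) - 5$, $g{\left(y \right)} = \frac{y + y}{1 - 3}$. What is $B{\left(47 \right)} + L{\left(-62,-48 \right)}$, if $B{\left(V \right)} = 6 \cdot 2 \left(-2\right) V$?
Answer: $-7519$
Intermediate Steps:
$B{\left(V \right)} = - 24 V$ ($B{\left(V \right)} = 6 \left(-4\right) V = - 24 V$)
$g{\left(y \right)} = - y$ ($g{\left(y \right)} = \frac{2 y}{-2} = 2 y \left(- \frac{1}{2}\right) = - y$)
$L{\left(o,D \right)} = -5 + 55 o - D o$ ($L{\left(o,D \right)} = \left(55 o + - o D\right) - 5 = \left(55 o - D o\right) - 5 = -5 + 55 o - D o$)
$B{\left(47 \right)} + L{\left(-62,-48 \right)} = \left(-24\right) 47 - \left(3415 + 2976\right) = -1128 - 6391 = -7519$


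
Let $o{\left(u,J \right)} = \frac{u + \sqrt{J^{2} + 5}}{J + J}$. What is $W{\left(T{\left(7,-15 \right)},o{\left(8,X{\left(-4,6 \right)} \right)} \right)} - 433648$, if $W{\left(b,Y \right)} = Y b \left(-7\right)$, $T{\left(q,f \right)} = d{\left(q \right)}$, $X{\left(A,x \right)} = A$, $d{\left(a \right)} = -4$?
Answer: $-433676 - \frac{7 \sqrt{21}}{2} \approx -4.3369 \cdot 10^{5}$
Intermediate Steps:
$T{\left(q,f \right)} = -4$
$o{\left(u,J \right)} = \frac{u + \sqrt{5 + J^{2}}}{2 J}$
$W{\left(b,Y \right)} = - 7 Y b$
$W{\left(T{\left(7,-15 \right)},o{\left(8,X{\left(-4,6 \right)} \right)} \right)} - 433648 = \left(-7\right) \frac{8 + \sqrt{5 + \left(-4\right)^{2}}}{2 \left(-4\right)} \left(-4\right) - 433648 = \left(-7\right) \frac{1}{2} \left(- \frac{1}{4}\right) \left(8 + \sqrt{5 + 16}\right) \left(-4\right) - 433648 = \left(-7\right) \frac{1}{2} \left(- \frac{1}{4}\right) \left(8 + \sqrt{21}\right) \left(-4\right) - 433648 = \left(-7\right) \left(-1 - \frac{\sqrt{21}}{8}\right) \left(-4\right) - 433648 = \left(-28 - \frac{7 \sqrt{21}}{2}\right) - 433648 = -433676 - \frac{7 \sqrt{21}}{2}$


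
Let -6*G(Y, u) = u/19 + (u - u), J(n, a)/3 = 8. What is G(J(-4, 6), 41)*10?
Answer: -205/57 ≈ -3.5965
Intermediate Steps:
J(n, a) = 24 (J(n, a) = 3*8 = 24)
G(Y, u) = -u/114 (G(Y, u) = -(u/19 + (u - u))/6 = -(u*(1/19) + 0)/6 = -(u/19 + 0)/6 = -u/114)
G(J(-4, 6), 41)*10 = -1/114*41*10 = -41/114*10 = -205/57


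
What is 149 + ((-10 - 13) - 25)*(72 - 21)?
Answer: -2299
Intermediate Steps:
149 + ((-10 - 13) - 25)*(72 - 21) = 149 + (-23 - 25)*51 = 149 - 48*51 = 149 - 2448 = -2299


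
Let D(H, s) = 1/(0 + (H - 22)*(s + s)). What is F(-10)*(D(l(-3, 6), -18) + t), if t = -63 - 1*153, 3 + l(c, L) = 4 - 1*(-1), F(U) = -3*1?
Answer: 155519/240 ≈ 648.00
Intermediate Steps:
F(U) = -3
l(c, L) = 2 (l(c, L) = -3 + (4 - 1*(-1)) = -3 + (4 + 1) = -3 + 5 = 2)
D(H, s) = 1/(2*s*(-22 + H)) (D(H, s) = 1/(0 + (-22 + H)*(2*s)) = 1/(0 + 2*s*(-22 + H)) = 1/(2*s*(-22 + H)))
t = -216 (t = -63 - 153 = -216)
F(-10)*(D(l(-3, 6), -18) + t) = -3*((½)/(-18*(-22 + 2)) - 216) = -3*((½)*(-1/18)/(-20) - 216) = -3*((½)*(-1/18)*(-1/20) - 216) = -3*(1/720 - 216) = -3*(-155519/720) = 155519/240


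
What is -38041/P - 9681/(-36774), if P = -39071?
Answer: 592388695/478932318 ≈ 1.2369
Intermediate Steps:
-38041/P - 9681/(-36774) = -38041/(-39071) - 9681/(-36774) = -38041*(-1/39071) - 9681*(-1/36774) = 38041/39071 + 3227/12258 = 592388695/478932318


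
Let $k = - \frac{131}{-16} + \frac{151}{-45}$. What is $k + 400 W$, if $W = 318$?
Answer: $\frac{91587479}{720} \approx 1.272 \cdot 10^{5}$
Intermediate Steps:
$k = \frac{3479}{720}$ ($k = \left(-131\right) \left(- \frac{1}{16}\right) + 151 \left(- \frac{1}{45}\right) = \frac{131}{16} - \frac{151}{45} = \frac{3479}{720} \approx 4.8319$)
$k + 400 W = \frac{3479}{720} + 400 \cdot 318 = \frac{3479}{720} + 127200 = \frac{91587479}{720}$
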